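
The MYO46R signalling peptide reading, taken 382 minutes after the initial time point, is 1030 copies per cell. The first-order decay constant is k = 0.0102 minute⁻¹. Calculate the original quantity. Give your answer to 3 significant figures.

50700 copies per cell

t½ = ln 2 / k = 0.69315 / 0.0102 ≈ 67.956 minutes.
Number of half-lives elapsed: n = 382/67.956 ≈ 5.6213.
A₀ = A × 2^n = 1030 × 2^5.6213 = 1030 × 49.225 ≈ 50702 copies per cell.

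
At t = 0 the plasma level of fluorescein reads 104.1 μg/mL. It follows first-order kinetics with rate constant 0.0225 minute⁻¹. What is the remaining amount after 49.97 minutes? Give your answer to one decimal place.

33.8 μg/mL

t½ = ln 2 / k = 0.69315 / 0.0225 ≈ 30.807 minutes.
Number of half-lives: n = 49.97/30.807 ≈ 1.6221.
Remaining = 104.1 × (1/2)^1.6221 = 104.1 × 0.32487 ≈ 33.819 μg/mL.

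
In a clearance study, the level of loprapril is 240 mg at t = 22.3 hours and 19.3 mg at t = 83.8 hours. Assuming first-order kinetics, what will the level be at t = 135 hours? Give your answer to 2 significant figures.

Over Δt = 83.8 − 22.3 = 61.5 hours, the level fell by a factor of 240/19.3 ≈ 12.435.
n = log₂(12.435) ≈ 3.6364 half-lives, so t½ = 61.5/3.6364 ≈ 16.913 hours.
From t = 83.8 to t = 135: 19.3 × (1/2)^((135−83.8)/16.913) ≈ 2.3672 mg.

2.4 mg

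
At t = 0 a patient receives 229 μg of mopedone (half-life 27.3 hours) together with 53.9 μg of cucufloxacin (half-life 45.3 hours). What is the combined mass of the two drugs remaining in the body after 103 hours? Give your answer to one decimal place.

mopedone: 229 × (1/2)^(103/27.3) = 229 × (1/2)^3.7729 ≈ 16.753 μg.
cucufloxacin: 53.9 × (1/2)^(103/45.3) = 53.9 × (1/2)^2.2737 ≈ 11.146 μg.
Total = 16.753 + 11.146 ≈ 27.899 μg.

27.9 μg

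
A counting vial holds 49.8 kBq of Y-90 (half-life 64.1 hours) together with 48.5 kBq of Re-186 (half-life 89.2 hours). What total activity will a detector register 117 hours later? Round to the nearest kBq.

34 kBq

Y-90: 49.8 × (1/2)^(117/64.1) = 49.8 × (1/2)^1.8253 ≈ 14.053 kBq.
Re-186: 48.5 × (1/2)^(117/89.2) = 48.5 × (1/2)^1.3117 ≈ 19.539 kBq.
Total = 14.053 + 19.539 ≈ 33.592 kBq.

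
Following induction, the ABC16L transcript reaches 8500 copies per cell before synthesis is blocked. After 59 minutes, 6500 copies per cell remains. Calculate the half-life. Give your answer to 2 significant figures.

150 minutes

A/A₀ = 6500/8500 ≈ 0.76471.
n = log₂(1.3077) ≈ 0.38702 half-lives elapsed in 59 minutes.
t½ = 59/0.38702 ≈ 152.45 minutes.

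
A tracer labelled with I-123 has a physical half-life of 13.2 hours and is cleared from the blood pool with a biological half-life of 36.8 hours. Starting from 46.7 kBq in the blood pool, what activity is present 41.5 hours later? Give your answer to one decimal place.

1/t_eff = 1/t_phys + 1/t_biol = 1/13.2 + 1/36.8 = 0.10293 per hour.
t_eff = 13.2 × 36.8 / (13.2 + 36.8) ≈ 9.7152 hours.
Remaining = 46.7 × (1/2)^(41.5/9.7152) = 46.7 × (1/2)^4.2717 ≈ 2.4178 kBq.

2.4 kBq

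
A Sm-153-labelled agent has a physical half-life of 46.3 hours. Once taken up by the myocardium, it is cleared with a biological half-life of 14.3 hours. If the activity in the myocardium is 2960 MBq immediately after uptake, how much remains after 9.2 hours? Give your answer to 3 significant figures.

1650 MBq

1/t_eff = 1/t_phys + 1/t_biol = 1/46.3 + 1/14.3 = 0.091528 per hour.
t_eff = 46.3 × 14.3 / (46.3 + 14.3) ≈ 10.926 hours.
Remaining = 2960 × (1/2)^(9.2/10.926) = 2960 × (1/2)^0.84206 ≈ 1651.2 MBq.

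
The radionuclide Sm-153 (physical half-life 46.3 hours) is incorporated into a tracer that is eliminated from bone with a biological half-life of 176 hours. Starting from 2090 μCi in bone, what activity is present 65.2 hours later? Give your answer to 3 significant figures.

1/t_eff = 1/t_phys + 1/t_biol = 1/46.3 + 1/176 = 0.02728 per hour.
t_eff = 46.3 × 176 / (46.3 + 176) ≈ 36.657 hours.
Remaining = 2090 × (1/2)^(65.2/36.657) = 2090 × (1/2)^1.7787 ≈ 609.14 μCi.

609 μCi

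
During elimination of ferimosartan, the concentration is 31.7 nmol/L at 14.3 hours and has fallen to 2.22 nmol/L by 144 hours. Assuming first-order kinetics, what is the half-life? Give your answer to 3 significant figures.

33.8 hours

Over Δt = 144 − 14.3 = 129.7 hours, the level fell by a factor of 31.7/2.22 ≈ 14.279.
n = log₂(14.279) ≈ 3.8359 half-lives, so t½ = 129.7/3.8359 ≈ 33.813 hours.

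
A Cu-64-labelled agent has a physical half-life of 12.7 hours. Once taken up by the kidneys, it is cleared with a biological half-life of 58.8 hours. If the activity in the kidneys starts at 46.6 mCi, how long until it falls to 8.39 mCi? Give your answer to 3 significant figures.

1/t_eff = 1/t_phys + 1/t_biol = 1/12.7 + 1/58.8 = 0.095747 per hour.
t_eff = 12.7 × 58.8 / (12.7 + 58.8) ≈ 10.444 hours.
n = log₂(46.6/8.39) ≈ 2.4736; t = 2.4736 × 10.444 ≈ 25.835 hours.

25.8 hours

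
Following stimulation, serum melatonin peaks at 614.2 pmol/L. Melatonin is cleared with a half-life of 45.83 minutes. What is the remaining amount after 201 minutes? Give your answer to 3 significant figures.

29.4 pmol/L

Number of half-lives: n = 201/45.83 ≈ 4.3858.
Remaining = 614.2 × (1/2)^4.3858 = 614.2 × 0.047836 ≈ 29.381 pmol/L.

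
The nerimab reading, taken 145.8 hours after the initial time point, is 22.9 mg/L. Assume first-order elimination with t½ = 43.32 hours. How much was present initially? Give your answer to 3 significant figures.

Number of half-lives elapsed: n = 145.8/43.32 ≈ 3.3657.
A₀ = A × 2^n = 22.9 × 2^3.3657 = 22.9 × 10.308 ≈ 236.05 mg/L.

236 mg/L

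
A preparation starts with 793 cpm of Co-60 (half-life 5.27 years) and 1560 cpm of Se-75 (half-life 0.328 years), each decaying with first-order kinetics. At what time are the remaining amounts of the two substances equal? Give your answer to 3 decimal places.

Set 793·(1/2)^(t/5.27) = 1560·(1/2)^(t/0.328).
Taking log₂: log₂(793/1560) = t·(1/5.27 − 1/0.328).
log₂(0.50833) = -0.97615; 1/5.27 − 1/0.328 = -2.859.
t = -0.97615 / -2.859 ≈ 0.34143 years.

0.341 years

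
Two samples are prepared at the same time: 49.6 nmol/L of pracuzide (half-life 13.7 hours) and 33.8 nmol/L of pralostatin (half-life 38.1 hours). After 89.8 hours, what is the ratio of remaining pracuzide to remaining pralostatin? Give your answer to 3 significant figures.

pracuzide: 49.6 × (1/2)^(89.8/13.7) = 49.6 × (1/2)^6.5547 ≈ 0.5276 nmol/L.
pralostatin: 33.8 × (1/2)^(89.8/38.1) = 33.8 × (1/2)^2.357 ≈ 6.5978 nmol/L.
Ratio ≈ 0.5276 / 6.5978 ≈ 0.079966.

0.0800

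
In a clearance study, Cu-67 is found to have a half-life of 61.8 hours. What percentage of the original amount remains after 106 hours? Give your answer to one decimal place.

30.5%

n = 106/61.8 ≈ 1.7152 half-lives.
Fraction remaining = (1/2)^1.7152 ≈ 0.30456, i.e. 30.456%.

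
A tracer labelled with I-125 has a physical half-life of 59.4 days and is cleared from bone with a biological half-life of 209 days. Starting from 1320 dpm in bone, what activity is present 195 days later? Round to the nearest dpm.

71 dpm

1/t_eff = 1/t_phys + 1/t_biol = 1/59.4 + 1/209 = 0.02162 per day.
t_eff = 59.4 × 209 / (59.4 + 209) ≈ 46.254 days.
Remaining = 1320 × (1/2)^(195/46.254) = 1320 × (1/2)^4.2158 ≈ 71.036 dpm.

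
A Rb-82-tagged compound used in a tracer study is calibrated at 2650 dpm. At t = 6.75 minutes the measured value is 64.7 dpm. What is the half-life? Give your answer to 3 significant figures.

A/A₀ = 64.7/2650 ≈ 0.024415.
n = log₂(40.958) ≈ 5.3561 half-lives elapsed in 6.75 minutes.
t½ = 6.75/5.3561 ≈ 1.2602 minutes.

1.26 minutes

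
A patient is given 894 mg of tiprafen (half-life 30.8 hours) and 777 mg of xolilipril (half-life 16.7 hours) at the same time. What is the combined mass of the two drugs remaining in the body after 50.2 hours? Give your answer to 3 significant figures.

386 mg

tiprafen: 894 × (1/2)^(50.2/30.8) = 894 × (1/2)^1.6299 ≈ 288.87 mg.
xolilipril: 777 × (1/2)^(50.2/16.7) = 777 × (1/2)^3.006 ≈ 96.723 mg.
Total = 288.87 + 96.723 ≈ 385.59 mg.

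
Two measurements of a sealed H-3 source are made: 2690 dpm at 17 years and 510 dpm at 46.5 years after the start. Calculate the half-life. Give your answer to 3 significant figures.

Over Δt = 46.5 − 17 = 29.5 years, the level fell by a factor of 2690/510 ≈ 5.2745.
n = log₂(5.2745) ≈ 2.399 half-lives, so t½ = 29.5/2.399 ≈ 12.297 years.

12.3 years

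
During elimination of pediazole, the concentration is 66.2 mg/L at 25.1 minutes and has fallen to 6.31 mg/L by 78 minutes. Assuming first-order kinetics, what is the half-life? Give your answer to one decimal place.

Over Δt = 78 − 25.1 = 52.9 minutes, the level fell by a factor of 66.2/6.31 ≈ 10.491.
n = log₂(10.491) ≈ 3.3911 half-lives, so t½ = 52.9/3.3911 ≈ 15.6 minutes.

15.6 minutes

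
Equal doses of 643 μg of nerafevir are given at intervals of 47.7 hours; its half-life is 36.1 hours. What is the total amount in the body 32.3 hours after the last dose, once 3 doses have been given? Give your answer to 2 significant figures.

540 μg

The 3 doses were given 127.7, 80, 32.3 hours ago.
Total = 643·(1/2)^(127.7/36.1) + 643·(1/2)^(80/36.1) + 643·(1/2)^(32.3/36.1)
      = 55.379 + 138.39 + 345.83 ≈ 539.61 μg.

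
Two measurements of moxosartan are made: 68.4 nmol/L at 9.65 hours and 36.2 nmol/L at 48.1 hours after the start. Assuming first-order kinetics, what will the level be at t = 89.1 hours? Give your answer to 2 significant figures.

Over Δt = 48.1 − 9.65 = 38.45 hours, the level fell by a factor of 68.4/36.2 ≈ 1.8895.
n = log₂(1.8895) ≈ 0.91801 half-lives, so t½ = 38.45/0.91801 ≈ 41.884 hours.
From t = 48.1 to t = 89.1: 36.2 × (1/2)^((89.1−48.1)/41.884) ≈ 18.367 nmol/L.

18 nmol/L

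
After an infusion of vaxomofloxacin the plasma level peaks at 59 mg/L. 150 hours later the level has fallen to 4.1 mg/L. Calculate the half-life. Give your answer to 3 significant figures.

39.0 hours

A/A₀ = 4.1/59 ≈ 0.069492.
n = log₂(14.39) ≈ 3.847 half-lives elapsed in 150 hours.
t½ = 150/3.847 ≈ 38.991 hours.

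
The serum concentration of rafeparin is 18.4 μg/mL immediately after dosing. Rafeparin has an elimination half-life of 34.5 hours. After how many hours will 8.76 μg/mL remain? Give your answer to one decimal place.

Fraction remaining = 8.76/18.4 ≈ 0.47609.
n = log₂(18.4/8.76) = ln(2.1005)/ln 2 ≈ 1.0707 half-lives.
t = n × t½ = 1.0707 × 34.5 ≈ 36.939 hours.

36.9 hours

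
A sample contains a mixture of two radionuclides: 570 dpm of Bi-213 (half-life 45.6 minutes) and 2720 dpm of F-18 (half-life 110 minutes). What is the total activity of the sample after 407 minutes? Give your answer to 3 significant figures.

210 dpm

Bi-213: 570 × (1/2)^(407/45.6) = 570 × (1/2)^8.9254 ≈ 1.1723 dpm.
F-18: 2720 × (1/2)^(407/110) = 2720 × (1/2)^3.7 ≈ 209.29 dpm.
Total = 1.1723 + 209.29 ≈ 210.47 dpm.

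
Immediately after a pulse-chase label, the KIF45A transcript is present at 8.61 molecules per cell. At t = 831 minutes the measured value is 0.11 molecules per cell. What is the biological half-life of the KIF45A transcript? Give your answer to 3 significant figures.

132 minutes

A/A₀ = 0.11/8.61 ≈ 0.012776.
n = log₂(78.273) ≈ 6.2904 half-lives elapsed in 831 minutes.
t½ = 831/6.2904 ≈ 132.11 minutes.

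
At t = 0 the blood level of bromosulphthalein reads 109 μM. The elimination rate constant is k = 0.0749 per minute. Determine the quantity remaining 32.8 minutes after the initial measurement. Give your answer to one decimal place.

9.3 μM

t½ = ln 2 / k = 0.69315 / 0.0749 ≈ 9.2543 minutes.
Number of half-lives: n = 32.8/9.2543 ≈ 3.5443.
Remaining = 109 × (1/2)^3.5443 = 109 × 0.085716 ≈ 9.343 μM.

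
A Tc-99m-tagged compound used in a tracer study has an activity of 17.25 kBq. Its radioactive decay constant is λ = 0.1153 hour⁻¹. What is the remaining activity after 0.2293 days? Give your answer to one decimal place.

9.1 kBq

t½ = ln 2 / λ = 0.69315 / 0.1153 ≈ 6.0117 hours.
Convert the elapsed time: 0.2293 days = 5.5032 hours.
Number of half-lives: n = 5.5032/6.0117 ≈ 0.91542.
Remaining = 17.25 × (1/2)^0.91542 = 17.25 × 0.53019 ≈ 9.1458 kBq.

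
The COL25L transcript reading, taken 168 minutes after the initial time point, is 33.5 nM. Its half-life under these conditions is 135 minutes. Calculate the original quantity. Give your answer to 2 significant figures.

79 nM

Number of half-lives elapsed: n = 168/135 ≈ 1.2444.
A₀ = A × 2^n = 33.5 × 2^1.2444 = 33.5 × 2.3693 ≈ 79.371 nM.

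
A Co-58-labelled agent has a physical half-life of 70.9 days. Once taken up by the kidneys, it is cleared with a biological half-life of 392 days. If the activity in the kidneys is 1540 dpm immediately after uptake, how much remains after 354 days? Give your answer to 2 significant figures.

1/t_eff = 1/t_phys + 1/t_biol = 1/70.9 + 1/392 = 0.016655 per day.
t_eff = 70.9 × 392 / (70.9 + 392) ≈ 60.041 days.
Remaining = 1540 × (1/2)^(354/60.041) = 1540 × (1/2)^5.896 ≈ 25.861 dpm.

26 dpm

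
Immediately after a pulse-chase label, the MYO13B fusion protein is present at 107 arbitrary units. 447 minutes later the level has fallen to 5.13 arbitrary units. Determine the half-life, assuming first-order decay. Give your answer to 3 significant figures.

A/A₀ = 5.13/107 ≈ 0.047944.
n = log₂(20.858) ≈ 4.3825 half-lives elapsed in 447 minutes.
t½ = 447/4.3825 ≈ 102 minutes.

102 minutes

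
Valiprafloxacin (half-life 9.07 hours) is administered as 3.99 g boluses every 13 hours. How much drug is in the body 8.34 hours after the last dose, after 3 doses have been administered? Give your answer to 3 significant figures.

3.18 g

The 3 doses were given 34.34, 21.34, 8.34 hours ago.
Total = 3.99·(1/2)^(34.34/9.07) + 3.99·(1/2)^(21.34/9.07) + 3.99·(1/2)^(8.34/9.07)
      = 0.28923 + 0.7811 + 2.1095 ≈ 3.1798 g.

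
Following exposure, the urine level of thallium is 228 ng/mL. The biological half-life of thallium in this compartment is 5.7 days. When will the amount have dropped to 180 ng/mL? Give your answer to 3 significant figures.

1.94 days

Fraction remaining = 180/228 ≈ 0.78947.
n = log₂(228/180) = ln(1.2667)/ln 2 ≈ 0.34104 half-lives.
t = n × t½ = 0.34104 × 5.7 ≈ 1.9439 days.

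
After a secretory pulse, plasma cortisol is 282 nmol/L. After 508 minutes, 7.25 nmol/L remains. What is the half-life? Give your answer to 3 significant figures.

A/A₀ = 7.25/282 ≈ 0.025709.
n = log₂(38.897) ≈ 5.2816 half-lives elapsed in 508 minutes.
t½ = 508/5.2816 ≈ 96.184 minutes.

96.2 minutes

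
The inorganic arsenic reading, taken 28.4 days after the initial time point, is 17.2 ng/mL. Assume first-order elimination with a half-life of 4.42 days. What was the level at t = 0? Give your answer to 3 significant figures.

Number of half-lives elapsed: n = 28.4/4.42 ≈ 6.4253.
A₀ = A × 2^n = 17.2 × 2^6.4253 = 17.2 × 85.945 ≈ 1478.3 ng/mL.

1480 ng/mL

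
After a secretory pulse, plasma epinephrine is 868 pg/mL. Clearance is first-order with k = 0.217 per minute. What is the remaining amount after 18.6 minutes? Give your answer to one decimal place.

15.3 pg/mL

t½ = ln 2 / k = 0.69315 / 0.217 ≈ 3.1942 minutes.
Number of half-lives: n = 18.6/3.1942 ≈ 5.823.
Remaining = 868 × (1/2)^5.823 = 868 × 0.017664 ≈ 15.333 pg/mL.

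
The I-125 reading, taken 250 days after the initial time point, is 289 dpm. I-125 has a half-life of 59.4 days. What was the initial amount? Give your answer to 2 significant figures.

Number of half-lives elapsed: n = 250/59.4 ≈ 4.2088.
A₀ = A × 2^n = 289 × 2^4.2088 = 289 × 18.491 ≈ 5343.9 dpm.

5300 dpm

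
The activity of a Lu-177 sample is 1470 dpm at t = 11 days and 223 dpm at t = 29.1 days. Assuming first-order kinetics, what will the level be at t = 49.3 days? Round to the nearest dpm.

27 dpm

Over Δt = 29.1 − 11 = 18.1 days, the level fell by a factor of 1470/223 ≈ 6.5919.
n = log₂(6.5919) ≈ 2.7207 half-lives, so t½ = 18.1/2.7207 ≈ 6.6527 days.
From t = 29.1 to t = 49.3: 223 × (1/2)^((49.3−29.1)/6.6527) ≈ 27.181 dpm.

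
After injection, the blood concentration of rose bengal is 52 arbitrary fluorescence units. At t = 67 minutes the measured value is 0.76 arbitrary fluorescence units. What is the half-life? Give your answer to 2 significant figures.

A/A₀ = 0.76/52 ≈ 0.014615.
n = log₂(68.421) ≈ 6.0964 half-lives elapsed in 67 minutes.
t½ = 67/6.0964 ≈ 10.99 minutes.

11 minutes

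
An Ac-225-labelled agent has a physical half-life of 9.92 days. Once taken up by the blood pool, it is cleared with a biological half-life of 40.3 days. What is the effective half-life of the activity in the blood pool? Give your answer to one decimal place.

1/t_eff = 1/t_phys + 1/t_biol = 1/9.92 + 1/40.3 = 0.12562 per day.
t_eff = 9.92 × 40.3 / (9.92 + 40.3) ≈ 7.9605 days.

8.0 days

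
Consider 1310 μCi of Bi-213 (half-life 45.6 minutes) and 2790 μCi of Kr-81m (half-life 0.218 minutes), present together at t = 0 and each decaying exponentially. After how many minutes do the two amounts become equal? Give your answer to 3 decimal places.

0.239 minutes

Set 1310·(1/2)^(t/45.6) = 2790·(1/2)^(t/0.218).
Taking log₂: log₂(1310/2790) = t·(1/45.6 − 1/0.218).
log₂(0.46953) = -1.0907; 1/45.6 − 1/0.218 = -4.5652.
t = -1.0907 / -4.5652 ≈ 0.23891 minutes.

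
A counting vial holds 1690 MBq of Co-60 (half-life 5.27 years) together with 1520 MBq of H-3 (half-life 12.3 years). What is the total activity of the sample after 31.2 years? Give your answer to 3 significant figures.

Co-60: 1690 × (1/2)^(31.2/5.27) = 1690 × (1/2)^5.9203 ≈ 27.906 MBq.
H-3: 1520 × (1/2)^(31.2/12.3) = 1520 × (1/2)^2.5366 ≈ 261.97 MBq.
Total = 27.906 + 261.97 ≈ 289.88 MBq.

290 MBq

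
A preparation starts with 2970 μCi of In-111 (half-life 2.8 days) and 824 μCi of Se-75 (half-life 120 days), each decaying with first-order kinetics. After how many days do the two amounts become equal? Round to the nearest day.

Set 2970·(1/2)^(t/2.8) = 824·(1/2)^(t/120).
Taking log₂: log₂(2970/824) = t·(1/2.8 − 1/120).
log₂(3.6044) = 1.8497; 1/2.8 − 1/120 = 0.34881.
t = 1.8497 / 0.34881 ≈ 5.303 days.

5 days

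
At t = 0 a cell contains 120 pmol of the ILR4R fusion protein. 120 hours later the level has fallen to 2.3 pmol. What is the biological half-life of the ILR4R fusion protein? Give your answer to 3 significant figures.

21.0 hours

A/A₀ = 2.3/120 ≈ 0.019167.
n = log₂(52.174) ≈ 5.7053 half-lives elapsed in 120 hours.
t½ = 120/5.7053 ≈ 21.033 hours.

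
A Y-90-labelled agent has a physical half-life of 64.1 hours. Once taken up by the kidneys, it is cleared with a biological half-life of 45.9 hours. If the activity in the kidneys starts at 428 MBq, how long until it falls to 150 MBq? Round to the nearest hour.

1/t_eff = 1/t_phys + 1/t_biol = 1/64.1 + 1/45.9 = 0.037387 per hour.
t_eff = 64.1 × 45.9 / (64.1 + 45.9) ≈ 26.747 hours.
n = log₂(428/150) ≈ 1.5126; t = 1.5126 × 26.747 ≈ 40.459 hours.

40 hours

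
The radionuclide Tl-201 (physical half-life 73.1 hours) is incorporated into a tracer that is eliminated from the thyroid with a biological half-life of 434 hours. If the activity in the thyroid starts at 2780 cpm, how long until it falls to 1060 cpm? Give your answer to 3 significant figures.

87.0 hours

1/t_eff = 1/t_phys + 1/t_biol = 1/73.1 + 1/434 = 0.015984 per hour.
t_eff = 73.1 × 434 / (73.1 + 434) ≈ 62.562 hours.
n = log₂(2780/1060) ≈ 1.391; t = 1.391 × 62.562 ≈ 87.026 hours.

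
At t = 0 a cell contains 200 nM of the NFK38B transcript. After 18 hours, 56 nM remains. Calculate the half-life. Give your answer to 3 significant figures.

A/A₀ = 56/200 ≈ 0.28.
n = log₂(3.5714) ≈ 1.8365 half-lives elapsed in 18 hours.
t½ = 18/1.8365 ≈ 9.8012 hours.

9.80 hours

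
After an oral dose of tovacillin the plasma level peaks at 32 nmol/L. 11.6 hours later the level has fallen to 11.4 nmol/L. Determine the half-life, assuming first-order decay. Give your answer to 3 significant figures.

7.79 hours

A/A₀ = 11.4/32 ≈ 0.35625.
n = log₂(2.807) ≈ 1.489 half-lives elapsed in 11.6 hours.
t½ = 11.6/1.489 ≈ 7.7903 hours.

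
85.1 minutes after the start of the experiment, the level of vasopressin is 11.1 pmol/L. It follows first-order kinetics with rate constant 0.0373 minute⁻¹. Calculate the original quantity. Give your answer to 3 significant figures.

265 pmol/L

t½ = ln 2 / k = 0.69315 / 0.0373 ≈ 18.583 minutes.
Number of half-lives elapsed: n = 85.1/18.583 ≈ 4.5794.
A₀ = A × 2^n = 11.1 × 2^4.5794 = 11.1 × 23.908 ≈ 265.38 pmol/L.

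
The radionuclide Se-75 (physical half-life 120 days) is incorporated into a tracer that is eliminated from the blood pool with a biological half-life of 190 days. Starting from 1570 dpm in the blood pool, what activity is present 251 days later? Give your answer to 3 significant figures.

1/t_eff = 1/t_phys + 1/t_biol = 1/120 + 1/190 = 0.013596 per day.
t_eff = 120 × 190 / (120 + 190) ≈ 73.548 days.
Remaining = 1570 × (1/2)^(251/73.548) = 1570 × (1/2)^3.4127 ≈ 147.42 dpm.

147 dpm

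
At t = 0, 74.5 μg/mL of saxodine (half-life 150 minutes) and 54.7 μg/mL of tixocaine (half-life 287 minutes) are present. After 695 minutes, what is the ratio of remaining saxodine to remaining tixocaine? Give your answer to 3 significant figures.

saxodine: 74.5 × (1/2)^(695/150) = 74.5 × (1/2)^4.6333 ≈ 3.0018 μg/mL.
tixocaine: 54.7 × (1/2)^(695/287) = 54.7 × (1/2)^2.4216 ≈ 10.21 μg/mL.
Ratio ≈ 3.0018 / 10.21 ≈ 0.29402.

0.294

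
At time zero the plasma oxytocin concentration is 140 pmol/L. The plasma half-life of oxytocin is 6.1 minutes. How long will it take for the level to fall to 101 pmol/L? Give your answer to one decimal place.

Fraction remaining = 101/140 ≈ 0.72143.
n = log₂(140/101) = ln(1.3861)/ln 2 ≈ 0.47107 half-lives.
t = n × t½ = 0.47107 × 6.1 ≈ 2.8735 minutes.

2.9 minutes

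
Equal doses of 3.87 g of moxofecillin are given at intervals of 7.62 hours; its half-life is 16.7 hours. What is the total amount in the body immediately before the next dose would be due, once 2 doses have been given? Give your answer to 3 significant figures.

The 2 doses were given 15.24, 7.62 hours ago.
Total = 3.87·(1/2)^(15.24/16.7) + 3.87·(1/2)^(7.62/16.7)
      = 2.0559 + 2.8207 ≈ 4.8766 g.

4.88 g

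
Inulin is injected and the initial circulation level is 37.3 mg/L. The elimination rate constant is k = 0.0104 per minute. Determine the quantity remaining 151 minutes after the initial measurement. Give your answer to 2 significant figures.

7.8 mg/L

t½ = ln 2 / k = 0.69315 / 0.0104 ≈ 66.649 minutes.
Number of half-lives: n = 151/66.649 ≈ 2.2656.
Remaining = 37.3 × (1/2)^2.2656 = 37.3 × 0.20796 ≈ 7.757 mg/L.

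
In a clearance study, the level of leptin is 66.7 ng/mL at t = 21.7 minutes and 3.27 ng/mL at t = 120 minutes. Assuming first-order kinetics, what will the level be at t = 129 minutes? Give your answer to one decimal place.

2.5 ng/mL

Over Δt = 120 − 21.7 = 98.3 minutes, the level fell by a factor of 66.7/3.27 ≈ 20.398.
n = log₂(20.398) ≈ 4.3503 half-lives, so t½ = 98.3/4.3503 ≈ 22.596 minutes.
From t = 120 to t = 129: 3.27 × (1/2)^((129−120)/22.596) ≈ 2.4811 ng/mL.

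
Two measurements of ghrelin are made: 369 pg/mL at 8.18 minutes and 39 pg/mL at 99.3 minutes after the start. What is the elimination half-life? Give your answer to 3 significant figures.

28.1 minutes

Over Δt = 99.3 − 8.18 = 91.12 minutes, the level fell by a factor of 369/39 ≈ 9.4615.
n = log₂(9.4615) ≈ 3.2421 half-lives, so t½ = 91.12/3.2421 ≈ 28.105 minutes.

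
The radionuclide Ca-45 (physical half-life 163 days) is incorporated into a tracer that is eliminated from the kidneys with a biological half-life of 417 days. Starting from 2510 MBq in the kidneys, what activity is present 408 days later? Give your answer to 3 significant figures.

1/t_eff = 1/t_phys + 1/t_biol = 1/163 + 1/417 = 0.0085331 per day.
t_eff = 163 × 417 / (163 + 417) ≈ 117.19 days.
Remaining = 2510 × (1/2)^(408/117.19) = 2510 × (1/2)^3.4815 ≈ 224.72 MBq.

225 MBq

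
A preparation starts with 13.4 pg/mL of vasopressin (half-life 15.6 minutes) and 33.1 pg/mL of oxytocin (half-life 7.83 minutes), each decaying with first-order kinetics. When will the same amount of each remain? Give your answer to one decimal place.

Set 13.4·(1/2)^(t/15.6) = 33.1·(1/2)^(t/7.83).
Taking log₂: log₂(13.4/33.1) = t·(1/15.6 − 1/7.83).
log₂(0.40483) = -1.3046; 1/15.6 − 1/7.83 = -0.063611.
t = -1.3046 / -0.063611 ≈ 20.509 minutes.

20.5 minutes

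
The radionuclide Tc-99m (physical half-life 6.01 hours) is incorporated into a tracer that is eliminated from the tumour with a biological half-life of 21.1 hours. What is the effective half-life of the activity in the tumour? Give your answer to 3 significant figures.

4.68 hours

1/t_eff = 1/t_phys + 1/t_biol = 1/6.01 + 1/21.1 = 0.21378 per hour.
t_eff = 6.01 × 21.1 / (6.01 + 21.1) ≈ 4.6776 hours.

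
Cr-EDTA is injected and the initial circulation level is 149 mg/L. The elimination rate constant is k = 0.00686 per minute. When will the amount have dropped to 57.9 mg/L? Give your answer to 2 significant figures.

t½ = ln 2 / k = 0.69315 / 0.00686 ≈ 101.04 minutes.
Fraction remaining = 57.9/149 ≈ 0.38859.
n = log₂(149/57.9) = ln(2.5734)/ln 2 ≈ 1.3637 half-lives.
t = n × t½ = 1.3637 × 101.04 ≈ 137.79 minutes.

140 minutes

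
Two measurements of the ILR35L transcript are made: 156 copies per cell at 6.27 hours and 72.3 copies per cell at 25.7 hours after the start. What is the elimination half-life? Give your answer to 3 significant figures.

17.5 hours

Over Δt = 25.7 − 6.27 = 19.43 hours, the level fell by a factor of 156/72.3 ≈ 2.1577.
n = log₂(2.1577) ≈ 1.1095 half-lives, so t½ = 19.43/1.1095 ≈ 17.513 hours.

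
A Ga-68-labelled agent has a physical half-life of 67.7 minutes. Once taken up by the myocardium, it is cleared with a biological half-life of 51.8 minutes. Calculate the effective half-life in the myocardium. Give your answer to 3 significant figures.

1/t_eff = 1/t_phys + 1/t_biol = 1/67.7 + 1/51.8 = 0.034076 per minute.
t_eff = 67.7 × 51.8 / (67.7 + 51.8) ≈ 29.346 minutes.

29.3 minutes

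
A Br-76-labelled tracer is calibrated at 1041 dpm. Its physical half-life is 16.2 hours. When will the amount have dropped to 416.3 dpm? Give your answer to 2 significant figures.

Fraction remaining = 416.3/1041 ≈ 0.3999.
n = log₂(1041/416.3) = ln(2.5006)/ln 2 ≈ 1.3223 half-lives.
t = n × t½ = 1.3223 × 16.2 ≈ 21.421 hours.

21 hours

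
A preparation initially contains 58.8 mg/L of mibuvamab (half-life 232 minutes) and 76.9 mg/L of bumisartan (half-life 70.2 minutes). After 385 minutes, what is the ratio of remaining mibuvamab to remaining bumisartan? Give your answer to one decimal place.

10.8

mibuvamab: 58.8 × (1/2)^(385/232) = 58.8 × (1/2)^1.6595 ≈ 18.613 mg/L.
bumisartan: 76.9 × (1/2)^(385/70.2) = 76.9 × (1/2)^5.4843 ≈ 1.7178 mg/L.
Ratio ≈ 18.613 / 1.7178 ≈ 10.835.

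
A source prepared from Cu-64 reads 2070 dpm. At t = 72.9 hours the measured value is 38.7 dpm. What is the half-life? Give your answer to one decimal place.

A/A₀ = 38.7/2070 ≈ 0.018696.
n = log₂(53.488) ≈ 5.7412 half-lives elapsed in 72.9 hours.
t½ = 72.9/5.7412 ≈ 12.698 hours.

12.7 hours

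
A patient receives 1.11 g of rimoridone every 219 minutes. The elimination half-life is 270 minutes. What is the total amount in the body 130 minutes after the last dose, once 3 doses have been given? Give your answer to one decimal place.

1.5 g

The 3 doses were given 568, 349, 130 minutes ago.
Total = 1.11·(1/2)^(568/270) + 1.11·(1/2)^(349/270) + 1.11·(1/2)^(130/270)
      = 0.25825 + 0.45312 + 0.79503 ≈ 1.5064 g.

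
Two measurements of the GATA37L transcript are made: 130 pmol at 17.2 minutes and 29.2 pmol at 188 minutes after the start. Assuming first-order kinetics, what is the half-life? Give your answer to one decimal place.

Over Δt = 188 − 17.2 = 170.8 minutes, the level fell by a factor of 130/29.2 ≈ 4.4521.
n = log₂(4.4521) ≈ 2.1545 half-lives, so t½ = 170.8/2.1545 ≈ 79.277 minutes.

79.3 minutes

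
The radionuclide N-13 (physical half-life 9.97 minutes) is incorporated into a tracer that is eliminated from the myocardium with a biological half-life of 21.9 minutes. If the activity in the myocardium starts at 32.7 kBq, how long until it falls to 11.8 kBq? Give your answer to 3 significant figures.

1/t_eff = 1/t_phys + 1/t_biol = 1/9.97 + 1/21.9 = 0.14596 per minute.
t_eff = 9.97 × 21.9 / (9.97 + 21.9) ≈ 6.8511 minutes.
n = log₂(32.7/11.8) ≈ 1.4705; t = 1.4705 × 6.8511 ≈ 10.074 minutes.

10.1 minutes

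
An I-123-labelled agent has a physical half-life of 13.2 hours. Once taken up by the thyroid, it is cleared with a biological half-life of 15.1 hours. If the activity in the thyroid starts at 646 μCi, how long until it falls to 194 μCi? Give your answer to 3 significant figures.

12.2 hours

1/t_eff = 1/t_phys + 1/t_biol = 1/13.2 + 1/15.1 = 0.14198 per hour.
t_eff = 13.2 × 15.1 / (13.2 + 15.1) ≈ 7.0431 hours.
n = log₂(646/194) ≈ 1.7355; t = 1.7355 × 7.0431 ≈ 12.223 hours.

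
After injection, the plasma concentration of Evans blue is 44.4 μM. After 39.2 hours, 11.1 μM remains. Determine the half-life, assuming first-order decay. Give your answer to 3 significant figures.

19.6 hours

A/A₀ = 11.1/44.4 ≈ 0.25.
n = log₂(4) ≈ 2 half-lives elapsed in 39.2 hours.
t½ = 39.2/2 ≈ 19.6 hours.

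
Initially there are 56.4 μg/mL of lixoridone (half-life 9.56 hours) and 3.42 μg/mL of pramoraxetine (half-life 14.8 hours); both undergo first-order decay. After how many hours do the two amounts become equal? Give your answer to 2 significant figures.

110 hours

Set 56.4·(1/2)^(t/9.56) = 3.42·(1/2)^(t/14.8).
Taking log₂: log₂(56.4/3.42) = t·(1/9.56 − 1/14.8).
log₂(16.491) = 4.0436; 1/9.56 − 1/14.8 = 0.037035.
t = 4.0436 / 0.037035 ≈ 109.18 hours.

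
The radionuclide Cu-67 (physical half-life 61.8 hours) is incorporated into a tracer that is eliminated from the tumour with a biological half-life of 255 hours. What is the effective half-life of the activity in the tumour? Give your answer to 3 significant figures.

49.7 hours

1/t_eff = 1/t_phys + 1/t_biol = 1/61.8 + 1/255 = 0.020103 per hour.
t_eff = 61.8 × 255 / (61.8 + 255) ≈ 49.744 hours.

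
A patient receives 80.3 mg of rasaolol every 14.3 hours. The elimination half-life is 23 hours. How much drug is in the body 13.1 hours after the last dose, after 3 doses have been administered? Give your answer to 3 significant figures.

112 mg

The 3 doses were given 41.7, 27.4, 13.1 hours ago.
Total = 80.3·(1/2)^(41.7/23) + 80.3·(1/2)^(27.4/23) + 80.3·(1/2)^(13.1/23)
      = 22.853 + 35.164 + 54.108 ≈ 112.12 mg.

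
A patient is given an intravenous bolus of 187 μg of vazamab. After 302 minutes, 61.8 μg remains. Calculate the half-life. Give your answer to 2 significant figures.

190 minutes

A/A₀ = 61.8/187 ≈ 0.33048.
n = log₂(3.0259) ≈ 1.5974 half-lives elapsed in 302 minutes.
t½ = 302/1.5974 ≈ 189.06 minutes.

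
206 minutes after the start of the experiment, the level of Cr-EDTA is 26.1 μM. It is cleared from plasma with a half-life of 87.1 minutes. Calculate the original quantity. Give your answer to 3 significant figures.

Number of half-lives elapsed: n = 206/87.1 ≈ 2.3651.
A₀ = A × 2^n = 26.1 × 2^2.3651 = 26.1 × 5.1519 ≈ 134.46 μM.

134 μM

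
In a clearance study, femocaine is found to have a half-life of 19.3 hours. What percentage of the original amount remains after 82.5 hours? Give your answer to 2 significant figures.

5.2%

n = 82.5/19.3 ≈ 4.2746 half-lives.
Fraction remaining = (1/2)^4.2746 ≈ 0.051667, i.e. 5.1667%.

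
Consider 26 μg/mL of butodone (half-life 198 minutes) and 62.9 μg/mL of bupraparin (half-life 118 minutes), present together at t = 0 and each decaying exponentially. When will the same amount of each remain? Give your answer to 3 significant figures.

372 minutes

Set 26·(1/2)^(t/198) = 62.9·(1/2)^(t/118).
Taking log₂: log₂(26/62.9) = t·(1/198 − 1/118).
log₂(0.41335) = -1.2745; 1/198 − 1/118 = -0.0034241.
t = -1.2745 / -0.0034241 ≈ 372.23 minutes.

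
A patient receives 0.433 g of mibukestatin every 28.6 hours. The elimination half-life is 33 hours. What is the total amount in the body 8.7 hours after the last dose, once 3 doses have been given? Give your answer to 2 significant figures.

The 3 doses were given 65.9, 37.3, 8.7 hours ago.
Total = 0.433·(1/2)^(65.9/33) + 0.433·(1/2)^(37.3/33) + 0.433·(1/2)^(8.7/33)
      = 0.10848 + 0.1978 + 0.36068 ≈ 0.66696 g.

0.67 g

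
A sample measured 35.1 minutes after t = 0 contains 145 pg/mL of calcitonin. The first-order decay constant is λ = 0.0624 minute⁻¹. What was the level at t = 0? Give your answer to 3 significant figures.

1300 pg/mL

t½ = ln 2 / λ = 0.69315 / 0.0624 ≈ 11.108 minutes.
Number of half-lives elapsed: n = 35.1/11.108 ≈ 3.1598.
A₀ = A × 2^n = 145 × 2^3.1598 = 145 × 8.9374 ≈ 1295.9 pg/mL.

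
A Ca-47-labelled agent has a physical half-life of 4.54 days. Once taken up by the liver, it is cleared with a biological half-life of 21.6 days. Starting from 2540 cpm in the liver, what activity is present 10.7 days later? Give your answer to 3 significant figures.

1/t_eff = 1/t_phys + 1/t_biol = 1/4.54 + 1/21.6 = 0.26656 per day.
t_eff = 4.54 × 21.6 / (4.54 + 21.6) ≈ 3.7515 days.
Remaining = 2540 × (1/2)^(10.7/3.7515) = 2540 × (1/2)^2.8522 ≈ 351.75 cpm.

352 cpm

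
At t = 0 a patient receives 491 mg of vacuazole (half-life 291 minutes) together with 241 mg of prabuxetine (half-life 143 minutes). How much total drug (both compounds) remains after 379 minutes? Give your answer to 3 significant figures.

vacuazole: 491 × (1/2)^(379/291) = 491 × (1/2)^1.3024 ≈ 199.08 mg.
prabuxetine: 241 × (1/2)^(379/143) = 241 × (1/2)^2.6503 ≈ 38.387 mg.
Total = 199.08 + 38.387 ≈ 237.46 mg.

237 mg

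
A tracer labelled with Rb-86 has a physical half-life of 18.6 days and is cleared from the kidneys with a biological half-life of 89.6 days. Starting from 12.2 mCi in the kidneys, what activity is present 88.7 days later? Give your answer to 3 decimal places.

0.225 mCi

1/t_eff = 1/t_phys + 1/t_biol = 1/18.6 + 1/89.6 = 0.064924 per day.
t_eff = 18.6 × 89.6 / (18.6 + 89.6) ≈ 15.403 days.
Remaining = 12.2 × (1/2)^(88.7/15.403) = 12.2 × (1/2)^5.7588 ≈ 0.22532 mCi.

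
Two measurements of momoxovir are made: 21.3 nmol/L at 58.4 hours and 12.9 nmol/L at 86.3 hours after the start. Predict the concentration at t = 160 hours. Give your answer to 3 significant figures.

Over Δt = 86.3 − 58.4 = 27.9 hours, the level fell by a factor of 21.3/12.9 ≈ 1.6512.
n = log₂(1.6512) ≈ 0.72348 half-lives, so t½ = 27.9/0.72348 ≈ 38.563 hours.
From t = 86.3 to t = 160: 12.9 × (1/2)^((160−86.3)/38.563) ≈ 3.4299 nmol/L.

3.43 nmol/L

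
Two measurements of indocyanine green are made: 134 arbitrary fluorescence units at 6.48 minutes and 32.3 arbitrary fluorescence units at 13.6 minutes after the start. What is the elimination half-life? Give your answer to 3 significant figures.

3.47 minutes

Over Δt = 13.6 − 6.48 = 7.12 minutes, the level fell by a factor of 134/32.3 ≈ 4.1486.
n = log₂(4.1486) ≈ 2.0526 half-lives, so t½ = 7.12/2.0526 ≈ 3.4687 minutes.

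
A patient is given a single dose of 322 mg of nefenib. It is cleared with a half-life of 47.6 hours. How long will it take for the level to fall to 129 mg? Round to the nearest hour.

Fraction remaining = 129/322 ≈ 0.40062.
n = log₂(322/129) = ln(2.4961)/ln 2 ≈ 1.3197 half-lives.
t = n × t½ = 1.3197 × 47.6 ≈ 62.817 hours.

63 hours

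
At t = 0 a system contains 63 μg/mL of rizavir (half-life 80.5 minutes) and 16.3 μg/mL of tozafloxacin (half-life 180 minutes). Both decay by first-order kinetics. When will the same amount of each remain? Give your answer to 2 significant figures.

Set 63·(1/2)^(t/80.5) = 16.3·(1/2)^(t/180).
Taking log₂: log₂(63/16.3) = t·(1/80.5 − 1/180).
log₂(3.865) = 1.9505; 1/80.5 − 1/180 = 0.0068668.
t = 1.9505 / 0.0068668 ≈ 284.04 minutes.

280 minutes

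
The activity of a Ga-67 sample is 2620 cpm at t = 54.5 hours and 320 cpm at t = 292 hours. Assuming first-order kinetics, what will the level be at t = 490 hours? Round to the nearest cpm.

Over Δt = 292 − 54.5 = 237.5 hours, the level fell by a factor of 2620/320 ≈ 8.1875.
n = log₂(8.1875) ≈ 3.0334 half-lives, so t½ = 237.5/3.0334 ≈ 78.294 hours.
From t = 292 to t = 490: 320 × (1/2)^((490−292)/78.294) ≈ 55.446 cpm.

55 cpm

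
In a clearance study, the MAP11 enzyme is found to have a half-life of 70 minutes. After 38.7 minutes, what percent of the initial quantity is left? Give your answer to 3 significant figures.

68.2%

n = 38.7/70 ≈ 0.55286 half-lives.
Fraction remaining = (1/2)^0.55286 ≈ 0.68167, i.e. 68.167%.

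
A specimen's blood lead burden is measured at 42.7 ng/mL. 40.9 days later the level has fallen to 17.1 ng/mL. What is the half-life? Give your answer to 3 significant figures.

31.0 days

A/A₀ = 17.1/42.7 ≈ 0.40047.
n = log₂(2.4971) ≈ 1.3202 half-lives elapsed in 40.9 days.
t½ = 40.9/1.3202 ≈ 30.979 days.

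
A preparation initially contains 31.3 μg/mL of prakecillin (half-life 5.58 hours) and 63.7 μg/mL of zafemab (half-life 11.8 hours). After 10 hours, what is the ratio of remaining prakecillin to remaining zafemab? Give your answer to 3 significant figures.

prakecillin: 31.3 × (1/2)^(10/5.58) = 31.3 × (1/2)^1.7921 ≈ 9.0378 μg/mL.
zafemab: 63.7 × (1/2)^(10/11.8) = 63.7 × (1/2)^0.84746 ≈ 35.402 μg/mL.
Ratio ≈ 9.0378 / 35.402 ≈ 0.25529.

0.255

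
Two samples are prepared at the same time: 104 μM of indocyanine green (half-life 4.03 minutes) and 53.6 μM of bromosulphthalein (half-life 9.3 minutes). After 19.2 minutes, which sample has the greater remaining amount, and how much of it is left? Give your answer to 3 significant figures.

bromosulphthalein, 12.8 μM

indocyanine green: 104 × (1/2)^4.7643 ≈ 3.8269 μM.
bromosulphthalein: 53.6 × (1/2)^2.0645 ≈ 12.814 μM.
Bromosulphthalein has more remaining, at ≈ 12.814 μM.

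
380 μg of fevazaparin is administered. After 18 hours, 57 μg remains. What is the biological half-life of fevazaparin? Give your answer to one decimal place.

6.6 hours

A/A₀ = 57/380 ≈ 0.15.
n = log₂(6.6667) ≈ 2.737 half-lives elapsed in 18 hours.
t½ = 18/2.737 ≈ 6.5766 hours.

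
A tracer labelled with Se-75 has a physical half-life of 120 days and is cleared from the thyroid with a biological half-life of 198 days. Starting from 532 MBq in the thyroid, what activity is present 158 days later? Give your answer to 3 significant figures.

123 MBq

1/t_eff = 1/t_phys + 1/t_biol = 1/120 + 1/198 = 0.013384 per day.
t_eff = 120 × 198 / (120 + 198) ≈ 74.717 days.
Remaining = 532 × (1/2)^(158/74.717) = 532 × (1/2)^2.1146 ≈ 122.84 MBq.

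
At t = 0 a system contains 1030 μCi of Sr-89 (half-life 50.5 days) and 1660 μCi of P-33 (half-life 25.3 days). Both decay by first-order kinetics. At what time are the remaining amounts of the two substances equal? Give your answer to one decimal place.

Set 1030·(1/2)^(t/50.5) = 1660·(1/2)^(t/25.3).
Taking log₂: log₂(1030/1660) = t·(1/50.5 − 1/25.3).
log₂(0.62048) = -0.68854; 1/50.5 − 1/25.3 = -0.019724.
t = -0.68854 / -0.019724 ≈ 34.909 days.

34.9 days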